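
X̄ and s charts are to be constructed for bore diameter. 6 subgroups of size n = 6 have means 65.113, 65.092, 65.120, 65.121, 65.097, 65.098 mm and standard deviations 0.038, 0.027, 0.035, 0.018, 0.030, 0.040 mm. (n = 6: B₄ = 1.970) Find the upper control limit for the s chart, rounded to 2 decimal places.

s̄ = (0.038 + 0.027 + 0.035 + 0.018 + 0.030 + 0.040) / 6 = 0.0313
UCL_s = B₄·s̄ = 1.970 × 0.0313 = 0.0617

0.06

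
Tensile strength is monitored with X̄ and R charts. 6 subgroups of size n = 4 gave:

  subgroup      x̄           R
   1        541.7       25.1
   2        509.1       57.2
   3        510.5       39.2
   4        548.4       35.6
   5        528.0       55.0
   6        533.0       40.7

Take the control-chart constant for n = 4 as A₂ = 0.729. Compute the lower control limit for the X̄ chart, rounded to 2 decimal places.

497.73

X̄̄ = (541.7 + 509.1 + 510.5 + 548.4 + 528.0 + 533.0) / 6 = 3170.7000 / 6 = 528.4500
R̄ = (25.1 + 57.2 + 39.2 + 35.6 + 55.0 + 40.7) / 6 = 252.8000 / 6 = 42.1333
LCL = X̄̄ − A₂·R̄ = 528.4500 − 0.729 × 42.1333 = 497.7348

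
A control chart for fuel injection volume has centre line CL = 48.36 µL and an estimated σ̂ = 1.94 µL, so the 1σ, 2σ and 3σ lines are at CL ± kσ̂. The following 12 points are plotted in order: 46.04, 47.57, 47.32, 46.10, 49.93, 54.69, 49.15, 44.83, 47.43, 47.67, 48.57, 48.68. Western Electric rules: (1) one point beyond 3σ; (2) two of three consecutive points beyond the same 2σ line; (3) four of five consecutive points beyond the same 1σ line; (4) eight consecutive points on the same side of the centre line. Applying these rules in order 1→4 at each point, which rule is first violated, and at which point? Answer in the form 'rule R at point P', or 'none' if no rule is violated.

Zone of each point (C = within 1σ̂, B = 1σ̂–2σ̂, A = 2σ̂–3σ̂, * = beyond 3σ̂; sign = side of CL): 1:-B, 2:-C, 3:-C, 4:-B, 5:+C, 6:+*, 7:+C, 8:-B, 9:-C, 10:-C, 11:+C, 12:+C
Rule 1 (one point beyond the 3σ limits) is satisfied at point 6.

rule 1 at point 6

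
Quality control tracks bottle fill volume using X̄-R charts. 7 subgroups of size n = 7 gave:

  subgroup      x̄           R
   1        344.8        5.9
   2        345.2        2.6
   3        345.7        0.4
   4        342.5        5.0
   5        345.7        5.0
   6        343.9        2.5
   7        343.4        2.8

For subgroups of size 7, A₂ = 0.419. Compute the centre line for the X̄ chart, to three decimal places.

X̄̄ = (344.8 + 345.2 + 345.7 + 342.5 + 345.7 + 343.9 + 343.4) / 7 = 2411.2000 / 7 = 344.4571
CL = X̄̄ = 344.4571

344.457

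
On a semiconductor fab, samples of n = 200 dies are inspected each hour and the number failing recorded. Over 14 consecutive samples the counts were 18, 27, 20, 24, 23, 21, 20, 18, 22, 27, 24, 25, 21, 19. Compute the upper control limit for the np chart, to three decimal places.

35.365

p̄ = Σdᵢ / (k·n) = 309 / (14 × 200) = 0.11036
UCL = np̄ + 3·√(np̄(1−p̄)) = 22.0714 + 3 × √(22.0714×0.88964) = 22.0714 + 3 × 4.4312 = 35.3651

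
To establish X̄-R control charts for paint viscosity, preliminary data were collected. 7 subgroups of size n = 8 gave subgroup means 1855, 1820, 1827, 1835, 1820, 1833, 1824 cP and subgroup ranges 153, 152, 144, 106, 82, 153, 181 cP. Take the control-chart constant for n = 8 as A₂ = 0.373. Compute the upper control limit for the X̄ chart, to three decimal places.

X̄̄ = (1855 + 1820 + 1827 + 1835 + 1820 + 1833 + 1824) / 7 = 12814.0000 / 7 = 1830.5714
R̄ = (153 + 152 + 144 + 106 + 82 + 153 + 181) / 7 = 971.0000 / 7 = 138.7143
UCL = X̄̄ + A₂·R̄ = 1830.5714 + 0.373 × 138.7143 = 1882.3119

1882.312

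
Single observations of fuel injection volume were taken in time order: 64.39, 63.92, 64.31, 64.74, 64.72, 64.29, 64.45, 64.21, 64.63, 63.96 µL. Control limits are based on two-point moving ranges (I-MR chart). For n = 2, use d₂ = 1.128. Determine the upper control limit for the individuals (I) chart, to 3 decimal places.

X̄ = (64.39 + 63.92 + 64.31 + 64.74 + 64.72 + 64.29 + 64.45 + 64.21 + 64.63 + 63.96) / 10 = 64.3620
Moving ranges: 0.47, 0.39, 0.43, 0.02, 0.43, 0.16, 0.24, 0.42, 0.67; M̄R̄ = 3.2300 / 9 = 0.3589
UCL = X̄ + 3·M̄R̄/d₂ = 64.3620 + 3 × 0.3589 / 1.128 = 65.3165

65.316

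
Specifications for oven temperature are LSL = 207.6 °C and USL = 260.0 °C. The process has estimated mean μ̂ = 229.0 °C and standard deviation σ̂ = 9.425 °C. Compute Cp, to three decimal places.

Cp = (USL − LSL) / (6σ̂) = (260.0 − 207.6) / (6 × 9.425) = 52.4000 / 56.5500 = 0.9266

0.927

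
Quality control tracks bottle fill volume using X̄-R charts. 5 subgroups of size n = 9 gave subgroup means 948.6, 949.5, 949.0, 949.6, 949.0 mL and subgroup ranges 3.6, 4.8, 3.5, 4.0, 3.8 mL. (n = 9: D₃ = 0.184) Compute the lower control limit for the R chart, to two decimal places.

0.72

R̄ = (3.6 + 4.8 + 3.5 + 4.0 + 3.8) / 5 = 19.7000 / 5 = 3.9400
LCL_R = D₃·R̄ = 0.184 × 3.9400 = 0.7250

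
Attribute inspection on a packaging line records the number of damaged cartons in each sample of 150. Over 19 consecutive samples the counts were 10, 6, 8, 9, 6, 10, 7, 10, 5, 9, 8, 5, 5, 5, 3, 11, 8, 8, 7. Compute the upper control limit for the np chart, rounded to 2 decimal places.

15.31

p̄ = Σdᵢ / (k·n) = 140 / (19 × 150) = 0.04912
UCL = np̄ + 3·√(np̄(1−p̄)) = 7.3684 + 3 × √(7.3684×0.95088) = 7.3684 + 3 × 2.6470 = 15.3093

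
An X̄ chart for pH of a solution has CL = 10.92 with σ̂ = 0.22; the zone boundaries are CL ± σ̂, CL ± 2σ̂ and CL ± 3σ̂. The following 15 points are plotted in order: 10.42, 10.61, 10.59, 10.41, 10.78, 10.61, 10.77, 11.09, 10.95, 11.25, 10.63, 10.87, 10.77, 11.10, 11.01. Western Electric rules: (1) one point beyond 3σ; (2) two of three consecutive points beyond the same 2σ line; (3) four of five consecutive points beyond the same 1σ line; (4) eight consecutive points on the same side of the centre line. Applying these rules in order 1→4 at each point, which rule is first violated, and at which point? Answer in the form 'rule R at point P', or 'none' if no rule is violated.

Zone of each point (C = within 1σ̂, B = 1σ̂–2σ̂, A = 2σ̂–3σ̂, * = beyond 3σ̂; sign = side of CL): 1:-A, 2:-B, 3:-B, 4:-A, 5:-C, 6:-B, 7:-C, 8:+C, 9:+C, 10:+B, 11:-B, 12:-C, 13:-C, 14:+C, 15:+C
Rule 3 (four of five consecutive points beyond the same 1σ limit) is satisfied at point 4.

rule 3 at point 4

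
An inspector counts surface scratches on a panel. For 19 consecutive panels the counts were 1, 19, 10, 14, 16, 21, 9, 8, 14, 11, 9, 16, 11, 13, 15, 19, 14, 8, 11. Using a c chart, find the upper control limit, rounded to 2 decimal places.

23.22

c̄ = (1 + 19 + 10 + 14 + 16 + 21 + 9 + 8 + 14 + 11 + 9 + 16 + 11 + 13 + 15 + 19 + 14 + 8 + 11) / 19 = 239 / 19 = 12.5789
UCL = c̄ + 3√c̄ = 12.5789 + 3 × √12.5789 = 12.5789 + 3 × 3.5467 = 23.2190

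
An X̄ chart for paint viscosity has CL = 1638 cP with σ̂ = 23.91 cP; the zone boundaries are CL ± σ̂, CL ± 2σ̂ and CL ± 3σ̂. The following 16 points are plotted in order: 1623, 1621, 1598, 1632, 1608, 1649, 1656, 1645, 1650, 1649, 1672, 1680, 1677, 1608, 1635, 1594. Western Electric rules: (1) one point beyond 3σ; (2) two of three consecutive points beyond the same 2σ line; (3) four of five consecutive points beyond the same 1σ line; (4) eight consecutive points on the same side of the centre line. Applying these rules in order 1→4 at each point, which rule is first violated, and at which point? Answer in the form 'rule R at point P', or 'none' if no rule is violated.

Zone of each point (C = within 1σ̂, B = 1σ̂–2σ̂, A = 2σ̂–3σ̂, * = beyond 3σ̂; sign = side of CL): 1:-C, 2:-C, 3:-B, 4:-C, 5:-B, 6:+C, 7:+C, 8:+C, 9:+C, 10:+C, 11:+B, 12:+B, 13:+B, 14:-B, 15:-C, 16:-B
Rule 4 (eight consecutive points on the same side of the centre line) is satisfied at point 13.

rule 4 at point 13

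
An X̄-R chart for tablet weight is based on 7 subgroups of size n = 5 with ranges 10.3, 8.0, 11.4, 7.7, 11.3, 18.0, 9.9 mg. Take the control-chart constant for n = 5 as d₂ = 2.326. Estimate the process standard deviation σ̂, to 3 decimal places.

4.705

R̄ = (10.3 + 8.0 + 11.4 + 7.7 + 11.3 + 18.0 + 9.9) / 7 = 10.9429
σ̂ = R̄ / d₂ = 10.9429 / 2.326 = 4.7046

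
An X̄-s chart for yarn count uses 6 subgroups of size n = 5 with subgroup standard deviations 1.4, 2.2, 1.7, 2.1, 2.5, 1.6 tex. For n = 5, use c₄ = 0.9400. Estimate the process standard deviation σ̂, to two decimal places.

2.04

s̄ = (1.4 + 2.2 + 1.7 + 2.1 + 2.5 + 1.6) / 6 = 1.9167
σ̂ = s̄ / c₄ = 1.9167 / 0.9400 = 2.0390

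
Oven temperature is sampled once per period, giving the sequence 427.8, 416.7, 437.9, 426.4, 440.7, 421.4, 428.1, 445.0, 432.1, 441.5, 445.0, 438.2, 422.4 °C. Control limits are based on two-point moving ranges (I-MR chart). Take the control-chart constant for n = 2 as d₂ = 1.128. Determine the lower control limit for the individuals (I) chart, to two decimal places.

399.44

X̄ = (427.8 + 416.7 + 437.9 + 426.4 + 440.7 + 421.4 + 428.1 + 445.0 + 432.1 + 441.5 + 445.0 + 438.2 + 422.4) / 13 = 432.5538
Moving ranges: 11.1, 21.2, 11.5, 14.3, 19.3, 6.7, 16.9, 12.9, 9.4, 3.5, 6.8, 15.8; M̄R̄ = 149.4000 / 12 = 12.4500
LCL = X̄ − 3·M̄R̄/d₂ = 432.5538 − 3 × 12.4500 / 1.128 = 399.4421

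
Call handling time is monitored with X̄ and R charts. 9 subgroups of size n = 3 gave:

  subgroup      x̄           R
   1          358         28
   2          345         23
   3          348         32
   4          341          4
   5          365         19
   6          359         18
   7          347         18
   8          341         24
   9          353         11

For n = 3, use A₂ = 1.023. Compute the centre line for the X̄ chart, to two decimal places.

X̄̄ = (358 + 345 + 348 + 341 + 365 + 359 + 347 + 341 + 353) / 9 = 3157.0000 / 9 = 350.7778
CL = X̄̄ = 350.7778

350.78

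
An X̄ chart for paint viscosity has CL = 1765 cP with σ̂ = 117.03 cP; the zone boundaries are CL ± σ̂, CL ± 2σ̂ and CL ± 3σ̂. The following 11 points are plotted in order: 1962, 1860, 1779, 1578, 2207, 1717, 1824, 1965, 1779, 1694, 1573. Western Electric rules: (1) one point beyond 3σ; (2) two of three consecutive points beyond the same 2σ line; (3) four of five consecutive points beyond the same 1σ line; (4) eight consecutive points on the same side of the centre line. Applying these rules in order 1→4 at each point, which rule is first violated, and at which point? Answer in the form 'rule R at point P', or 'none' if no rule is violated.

Zone of each point (C = within 1σ̂, B = 1σ̂–2σ̂, A = 2σ̂–3σ̂, * = beyond 3σ̂; sign = side of CL): 1:+B, 2:+C, 3:+C, 4:-B, 5:+*, 6:-C, 7:+C, 8:+B, 9:+C, 10:-C, 11:-B
Rule 1 (one point beyond the 3σ limits) is satisfied at point 5.

rule 1 at point 5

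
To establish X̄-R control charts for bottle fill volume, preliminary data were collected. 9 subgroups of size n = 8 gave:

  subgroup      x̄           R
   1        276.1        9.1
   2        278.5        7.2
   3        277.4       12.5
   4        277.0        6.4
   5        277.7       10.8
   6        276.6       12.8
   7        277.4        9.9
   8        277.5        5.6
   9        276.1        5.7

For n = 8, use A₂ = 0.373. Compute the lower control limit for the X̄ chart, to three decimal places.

273.829

X̄̄ = (276.1 + 278.5 + 277.4 + 277.0 + 277.7 + 276.6 + 277.4 + 277.5 + 276.1) / 9 = 2494.3000 / 9 = 277.1444
R̄ = (9.1 + 7.2 + 12.5 + 6.4 + 10.8 + 12.8 + 9.9 + 5.6 + 5.7) / 9 = 80.0000 / 9 = 8.8889
LCL = X̄̄ − A₂·R̄ = 277.1444 − 0.373 × 8.8889 = 273.8289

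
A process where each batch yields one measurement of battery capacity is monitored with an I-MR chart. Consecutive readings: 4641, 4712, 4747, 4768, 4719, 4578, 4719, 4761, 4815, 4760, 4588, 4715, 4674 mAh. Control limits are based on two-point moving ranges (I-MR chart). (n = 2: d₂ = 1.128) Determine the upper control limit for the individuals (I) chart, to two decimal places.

4917.79

X̄ = (4641 + 4712 + 4747 + 4768 + 4719 + 4578 + 4719 + 4761 + 4815 + 4760 + 4588 + 4715 + 4674) / 13 = 4707.4615
Moving ranges: 71, 35, 21, 49, 141, 141, 42, 54, 55, 172, 127, 41; M̄R̄ = 949.0000 / 12 = 79.0833
UCL = X̄ + 3·M̄R̄/d₂ = 4707.4615 + 3 × 79.0833 / 1.128 = 4917.7896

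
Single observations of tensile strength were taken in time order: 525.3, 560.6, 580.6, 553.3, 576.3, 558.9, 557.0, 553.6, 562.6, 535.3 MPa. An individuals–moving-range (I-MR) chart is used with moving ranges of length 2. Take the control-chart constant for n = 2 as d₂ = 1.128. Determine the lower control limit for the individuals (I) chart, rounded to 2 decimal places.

507.71

X̄ = (525.3 + 560.6 + 580.6 + 553.3 + 576.3 + 558.9 + 557.0 + 553.6 + 562.6 + 535.3) / 10 = 556.3500
Moving ranges: 35.3, 20.0, 27.3, 23.0, 17.4, 1.9, 3.4, 9.0, 27.3; M̄R̄ = 164.6000 / 9 = 18.2889
LCL = X̄ − 3·M̄R̄/d₂ = 556.3500 − 3 × 18.2889 / 1.128 = 507.7093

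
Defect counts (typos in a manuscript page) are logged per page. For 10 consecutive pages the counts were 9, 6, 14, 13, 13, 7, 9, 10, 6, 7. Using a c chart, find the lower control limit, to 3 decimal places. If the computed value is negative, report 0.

c̄ = (9 + 6 + 14 + 13 + 13 + 7 + 9 + 10 + 6 + 7) / 10 = 94 / 10 = 9.4000
LCL = c̄ − 3√c̄ = 9.4000 − 3 × 3.0659 = 0.2022

0.202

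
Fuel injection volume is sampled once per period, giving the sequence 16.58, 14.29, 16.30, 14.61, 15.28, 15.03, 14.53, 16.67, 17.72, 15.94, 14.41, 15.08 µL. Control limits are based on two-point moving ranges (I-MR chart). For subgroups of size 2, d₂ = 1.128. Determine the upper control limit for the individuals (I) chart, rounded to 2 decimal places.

19.06

X̄ = (16.58 + 14.29 + 16.30 + 14.61 + 15.28 + 15.03 + 14.53 + 16.67 + 17.72 + 15.94 + 14.41 + 15.08) / 12 = 15.5367
Moving ranges: 2.29, 2.01, 1.69, 0.67, 0.25, 0.50, 2.14, 1.05, 1.78, 1.53, 0.67; M̄R̄ = 14.5800 / 11 = 1.3255
UCL = X̄ + 3·M̄R̄/d₂ = 15.5367 + 3 × 1.3255 / 1.128 = 19.0618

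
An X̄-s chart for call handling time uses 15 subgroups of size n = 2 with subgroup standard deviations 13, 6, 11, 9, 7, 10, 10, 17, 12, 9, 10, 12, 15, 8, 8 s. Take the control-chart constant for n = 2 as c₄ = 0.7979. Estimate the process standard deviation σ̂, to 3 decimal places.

s̄ = (13 + 6 + 11 + 9 + 7 + 10 + 10 + 17 + 12 + 9 + 10 + 12 + 15 + 8 + 8) / 15 = 10.4667
σ̂ = s̄ / c₄ = 10.4667 / 0.7979 = 13.1178

13.118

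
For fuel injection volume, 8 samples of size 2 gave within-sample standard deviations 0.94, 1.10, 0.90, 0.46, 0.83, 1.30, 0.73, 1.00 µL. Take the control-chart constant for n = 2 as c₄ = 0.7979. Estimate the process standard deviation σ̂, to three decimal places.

s̄ = (0.94 + 1.10 + 0.90 + 0.46 + 0.83 + 1.30 + 0.73 + 1.00) / 8 = 0.9075
σ̂ = s̄ / c₄ = 0.9075 / 0.7979 = 1.1374

1.137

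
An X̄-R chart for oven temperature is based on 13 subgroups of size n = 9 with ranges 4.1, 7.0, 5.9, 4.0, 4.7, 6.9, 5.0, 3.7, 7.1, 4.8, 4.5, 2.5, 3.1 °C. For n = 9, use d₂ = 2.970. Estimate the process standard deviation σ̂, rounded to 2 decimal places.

R̄ = (4.1 + 7.0 + 5.9 + 4.0 + 4.7 + 6.9 + 5.0 + 3.7 + 7.1 + 4.8 + 4.5 + 2.5 + 3.1) / 13 = 4.8692
σ̂ = R̄ / d₂ = 4.8692 / 2.970 = 1.6395

1.64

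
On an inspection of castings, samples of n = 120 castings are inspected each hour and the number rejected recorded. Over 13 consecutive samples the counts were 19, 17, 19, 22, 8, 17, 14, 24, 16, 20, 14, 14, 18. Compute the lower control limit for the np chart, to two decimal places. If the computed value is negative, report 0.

5.60

p̄ = Σdᵢ / (k·n) = 222 / (13 × 120) = 0.14231
LCL = np̄ − 3·√(np̄(1−p̄)) = 17.0769 − 3 × 3.8271 = 5.5956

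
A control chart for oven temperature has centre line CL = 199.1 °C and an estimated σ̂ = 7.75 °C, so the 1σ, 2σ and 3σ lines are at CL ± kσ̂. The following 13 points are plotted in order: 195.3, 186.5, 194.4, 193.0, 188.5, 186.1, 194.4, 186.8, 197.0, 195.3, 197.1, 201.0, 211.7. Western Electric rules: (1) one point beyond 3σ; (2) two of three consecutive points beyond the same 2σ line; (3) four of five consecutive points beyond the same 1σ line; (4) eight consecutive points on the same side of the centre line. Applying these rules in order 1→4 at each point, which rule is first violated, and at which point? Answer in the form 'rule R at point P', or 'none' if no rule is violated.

rule 4 at point 8

Zone of each point (C = within 1σ̂, B = 1σ̂–2σ̂, A = 2σ̂–3σ̂, * = beyond 3σ̂; sign = side of CL): 1:-C, 2:-B, 3:-C, 4:-C, 5:-B, 6:-B, 7:-C, 8:-B, 9:-C, 10:-C, 11:-C, 12:+C, 13:+B
Rule 4 (eight consecutive points on the same side of the centre line) is satisfied at point 8.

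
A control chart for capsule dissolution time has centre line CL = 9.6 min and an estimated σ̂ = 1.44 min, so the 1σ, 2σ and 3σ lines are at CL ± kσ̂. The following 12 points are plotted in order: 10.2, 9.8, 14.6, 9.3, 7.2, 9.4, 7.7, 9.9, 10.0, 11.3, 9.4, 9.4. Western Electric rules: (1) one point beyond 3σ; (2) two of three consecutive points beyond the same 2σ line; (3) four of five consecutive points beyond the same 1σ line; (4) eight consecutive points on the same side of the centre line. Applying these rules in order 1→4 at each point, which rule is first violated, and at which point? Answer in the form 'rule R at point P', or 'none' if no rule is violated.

rule 1 at point 3

Zone of each point (C = within 1σ̂, B = 1σ̂–2σ̂, A = 2σ̂–3σ̂, * = beyond 3σ̂; sign = side of CL): 1:+C, 2:+C, 3:+*, 4:-C, 5:-B, 6:-C, 7:-B, 8:+C, 9:+C, 10:+B, 11:-C, 12:-C
Rule 1 (one point beyond the 3σ limits) is satisfied at point 3.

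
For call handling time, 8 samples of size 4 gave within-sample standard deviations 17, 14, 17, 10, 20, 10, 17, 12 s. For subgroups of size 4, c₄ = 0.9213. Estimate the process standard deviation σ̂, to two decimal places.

s̄ = (17 + 14 + 17 + 10 + 20 + 10 + 17 + 12) / 8 = 14.6250
σ̂ = s̄ / c₄ = 14.6250 / 0.9213 = 15.8743

15.87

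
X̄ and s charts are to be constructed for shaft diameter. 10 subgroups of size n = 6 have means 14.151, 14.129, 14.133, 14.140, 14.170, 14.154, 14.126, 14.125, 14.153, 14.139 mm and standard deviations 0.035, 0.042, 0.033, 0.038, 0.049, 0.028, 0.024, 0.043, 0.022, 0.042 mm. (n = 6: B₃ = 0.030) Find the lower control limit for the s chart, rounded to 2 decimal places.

0.00

s̄ = (0.035 + 0.042 + 0.033 + 0.038 + 0.049 + 0.028 + 0.024 + 0.043 + 0.022 + 0.042) / 10 = 0.0356
LCL_s = B₃·s̄ = 0.030 × 0.0356 = 0.0011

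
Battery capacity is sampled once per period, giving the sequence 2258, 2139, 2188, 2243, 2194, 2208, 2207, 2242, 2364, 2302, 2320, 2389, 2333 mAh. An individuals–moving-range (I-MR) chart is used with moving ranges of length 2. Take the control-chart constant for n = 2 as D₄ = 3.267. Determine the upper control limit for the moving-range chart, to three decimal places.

176.690

Moving ranges: 119, 49, 55, 49, 14, 1, 35, 122, 62, 18, 69, 56; M̄R̄ = 649.0000 / 12 = 54.0833
UCL_MR = D₄·M̄R̄ = 3.267 × 54.0833 = 176.6902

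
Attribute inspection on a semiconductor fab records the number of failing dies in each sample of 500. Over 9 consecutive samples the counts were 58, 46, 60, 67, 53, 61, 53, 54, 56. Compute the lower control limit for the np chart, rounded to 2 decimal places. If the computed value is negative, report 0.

p̄ = Σdᵢ / (k·n) = 508 / (9 × 500) = 0.11289
LCL = np̄ − 3·√(np̄(1−p̄)) = 56.4444 − 3 × 7.0762 = 35.2159

35.22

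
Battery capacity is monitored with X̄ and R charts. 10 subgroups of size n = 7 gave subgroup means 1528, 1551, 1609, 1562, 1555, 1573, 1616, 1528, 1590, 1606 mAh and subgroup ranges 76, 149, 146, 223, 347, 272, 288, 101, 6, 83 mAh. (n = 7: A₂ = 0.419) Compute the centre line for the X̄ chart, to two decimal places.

1571.80

X̄̄ = (1528 + 1551 + 1609 + 1562 + 1555 + 1573 + 1616 + 1528 + 1590 + 1606) / 10 = 15718.0000 / 10 = 1571.8000
CL = X̄̄ = 1571.8000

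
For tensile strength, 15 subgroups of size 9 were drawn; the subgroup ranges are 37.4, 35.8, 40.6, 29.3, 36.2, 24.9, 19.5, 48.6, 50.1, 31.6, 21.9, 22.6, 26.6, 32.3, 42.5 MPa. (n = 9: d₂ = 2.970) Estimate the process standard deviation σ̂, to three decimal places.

R̄ = (37.4 + 35.8 + 40.6 + 29.3 + 36.2 + 24.9 + 19.5 + 48.6 + 50.1 + 31.6 + 21.9 + 22.6 + 26.6 + 32.3 + 42.5) / 15 = 33.3267
σ̂ = R̄ / d₂ = 33.3267 / 2.970 = 11.2211

11.221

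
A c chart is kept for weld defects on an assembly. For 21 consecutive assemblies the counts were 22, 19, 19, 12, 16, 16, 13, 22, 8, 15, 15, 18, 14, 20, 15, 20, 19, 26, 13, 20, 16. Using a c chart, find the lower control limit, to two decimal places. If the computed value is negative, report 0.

4.66

c̄ = (22 + 19 + 19 + 12 + 16 + 16 + 13 + 22 + 8 + 15 + 15 + 18 + 14 + 20 + 15 + 20 + 19 + 26 + 13 + 20 + 16) / 21 = 358 / 21 = 17.0476
LCL = c̄ − 3√c̄ = 17.0476 − 3 × 4.1289 = 4.6610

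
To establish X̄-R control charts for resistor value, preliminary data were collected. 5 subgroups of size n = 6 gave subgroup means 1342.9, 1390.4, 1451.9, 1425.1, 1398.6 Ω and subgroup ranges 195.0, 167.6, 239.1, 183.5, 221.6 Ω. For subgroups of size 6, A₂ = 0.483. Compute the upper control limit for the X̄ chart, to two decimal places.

X̄̄ = (1342.9 + 1390.4 + 1451.9 + 1425.1 + 1398.6) / 5 = 7008.9000 / 5 = 1401.7800
R̄ = (195.0 + 167.6 + 239.1 + 183.5 + 221.6) / 5 = 1006.8000 / 5 = 201.3600
UCL = X̄̄ + A₂·R̄ = 1401.7800 + 0.483 × 201.3600 = 1499.0369

1499.04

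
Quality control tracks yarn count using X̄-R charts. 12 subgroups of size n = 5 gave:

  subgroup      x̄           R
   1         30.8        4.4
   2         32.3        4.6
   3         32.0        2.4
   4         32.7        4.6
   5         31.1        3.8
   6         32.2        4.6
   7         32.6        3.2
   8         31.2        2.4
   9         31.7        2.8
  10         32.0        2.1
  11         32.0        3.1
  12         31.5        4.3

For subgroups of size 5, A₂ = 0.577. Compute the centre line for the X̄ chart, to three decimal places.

X̄̄ = (30.8 + 32.3 + 32.0 + 32.7 + 31.1 + 32.2 + 32.6 + 31.2 + 31.7 + 32.0 + 32.0 + 31.5) / 12 = 382.1000 / 12 = 31.8417
CL = X̄̄ = 31.8417

31.842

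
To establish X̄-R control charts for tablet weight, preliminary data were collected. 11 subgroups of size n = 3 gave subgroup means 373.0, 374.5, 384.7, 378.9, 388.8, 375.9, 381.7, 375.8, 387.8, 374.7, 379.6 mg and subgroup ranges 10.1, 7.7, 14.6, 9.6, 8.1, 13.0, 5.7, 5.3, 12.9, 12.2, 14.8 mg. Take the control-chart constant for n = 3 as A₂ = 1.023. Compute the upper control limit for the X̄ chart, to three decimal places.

X̄̄ = (373.0 + 374.5 + 384.7 + 378.9 + 388.8 + 375.9 + 381.7 + 375.8 + 387.8 + 374.7 + 379.6) / 11 = 4175.4000 / 11 = 379.5818
R̄ = (10.1 + 7.7 + 14.6 + 9.6 + 8.1 + 13.0 + 5.7 + 5.3 + 12.9 + 12.2 + 14.8) / 11 = 114.0000 / 11 = 10.3636
UCL = X̄̄ + A₂·R̄ = 379.5818 + 1.023 × 10.3636 = 390.1838

390.184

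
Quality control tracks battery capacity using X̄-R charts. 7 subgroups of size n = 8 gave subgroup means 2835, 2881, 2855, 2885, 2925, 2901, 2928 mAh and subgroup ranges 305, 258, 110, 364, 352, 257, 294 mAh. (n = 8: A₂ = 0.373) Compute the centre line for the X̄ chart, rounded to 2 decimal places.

X̄̄ = (2835 + 2881 + 2855 + 2885 + 2925 + 2901 + 2928) / 7 = 20210.0000 / 7 = 2887.1429
CL = X̄̄ = 2887.1429

2887.14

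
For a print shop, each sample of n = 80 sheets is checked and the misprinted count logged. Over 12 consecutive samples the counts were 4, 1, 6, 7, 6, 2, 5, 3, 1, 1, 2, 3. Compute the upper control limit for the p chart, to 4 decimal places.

0.1105

p̄ = Σdᵢ / (k·n) = 41 / (12 × 80) = 0.04271
UCL = p̄ + 3·√(p̄(1−p̄)/n) = 0.04271 + 3 × √(0.04271×0.95729/80) = 0.04271 + 3 × 0.02261 = 0.11053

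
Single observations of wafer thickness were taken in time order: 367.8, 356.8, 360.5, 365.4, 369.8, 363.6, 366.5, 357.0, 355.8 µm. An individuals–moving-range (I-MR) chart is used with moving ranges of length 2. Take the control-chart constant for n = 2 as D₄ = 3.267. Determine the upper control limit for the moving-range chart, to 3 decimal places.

Moving ranges: 11.0, 3.7, 4.9, 4.4, 6.2, 2.9, 9.5, 1.2; M̄R̄ = 43.8000 / 8 = 5.4750
UCL_MR = D₄·M̄R̄ = 3.267 × 5.4750 = 17.8868

17.887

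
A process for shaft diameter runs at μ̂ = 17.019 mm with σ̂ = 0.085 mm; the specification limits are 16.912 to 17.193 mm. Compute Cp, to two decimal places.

Cp = (USL − LSL) / (6σ̂) = (17.193 − 16.912) / (6 × 0.085) = 0.2810 / 0.5100 = 0.5510

0.55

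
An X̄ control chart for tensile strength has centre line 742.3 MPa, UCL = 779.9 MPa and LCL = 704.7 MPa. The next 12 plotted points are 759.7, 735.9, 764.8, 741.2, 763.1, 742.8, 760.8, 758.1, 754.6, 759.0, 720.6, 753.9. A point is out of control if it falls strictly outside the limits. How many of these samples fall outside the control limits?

All 12 points lie within [704.7, 779.9].

0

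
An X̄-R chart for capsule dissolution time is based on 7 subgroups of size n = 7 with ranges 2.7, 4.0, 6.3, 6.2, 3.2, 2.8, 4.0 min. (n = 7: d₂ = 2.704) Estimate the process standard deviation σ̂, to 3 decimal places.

1.543

R̄ = (2.7 + 4.0 + 6.3 + 6.2 + 3.2 + 2.8 + 4.0) / 7 = 4.1714
σ̂ = R̄ / d₂ = 4.1714 / 2.704 = 1.5427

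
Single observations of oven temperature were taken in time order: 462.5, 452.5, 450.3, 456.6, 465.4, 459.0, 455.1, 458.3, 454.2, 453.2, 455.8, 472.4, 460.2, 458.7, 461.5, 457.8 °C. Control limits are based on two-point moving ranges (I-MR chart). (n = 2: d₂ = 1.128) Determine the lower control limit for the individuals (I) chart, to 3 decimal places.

443.220

X̄ = (462.5 + 452.5 + 450.3 + 456.6 + 465.4 + 459.0 + 455.1 + 458.3 + 454.2 + 453.2 + 455.8 + 472.4 + 460.2 + 458.7 + 461.5 + 457.8) / 16 = 458.3438
Moving ranges: 10.0, 2.2, 6.3, 8.8, 6.4, 3.9, 3.2, 4.1, 1.0, 2.6, 16.6, 12.2, 1.5, 2.8, 3.7; M̄R̄ = 85.3000 / 15 = 5.6867
LCL = X̄ − 3·M̄R̄/d₂ = 458.3438 − 3 × 5.6867 / 1.128 = 443.2196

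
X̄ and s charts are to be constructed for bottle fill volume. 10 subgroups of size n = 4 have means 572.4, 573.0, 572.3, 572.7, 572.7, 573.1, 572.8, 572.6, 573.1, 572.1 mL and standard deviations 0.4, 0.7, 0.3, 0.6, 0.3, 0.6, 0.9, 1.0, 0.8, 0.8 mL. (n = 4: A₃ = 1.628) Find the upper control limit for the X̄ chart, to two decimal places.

X̄̄ = (572.4 + 573.0 + 572.3 + 572.7 + 572.7 + 573.1 + 572.8 + 572.6 + 573.1 + 572.1) / 10 = 572.6800
s̄ = (0.4 + 0.7 + 0.3 + 0.6 + 0.3 + 0.6 + 0.9 + 1.0 + 0.8 + 0.8) / 10 = 0.6400
UCL = X̄̄ + A₃·s̄ = 572.6800 + 1.628 × 0.6400 = 573.7219

573.72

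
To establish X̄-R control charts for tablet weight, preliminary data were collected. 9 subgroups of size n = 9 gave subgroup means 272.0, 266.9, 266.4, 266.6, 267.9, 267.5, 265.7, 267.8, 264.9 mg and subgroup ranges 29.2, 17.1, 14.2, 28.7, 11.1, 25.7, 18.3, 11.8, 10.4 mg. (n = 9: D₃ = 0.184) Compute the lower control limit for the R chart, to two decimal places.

3.40

R̄ = (29.2 + 17.1 + 14.2 + 28.7 + 11.1 + 25.7 + 18.3 + 11.8 + 10.4) / 9 = 166.5000 / 9 = 18.5000
LCL_R = D₃·R̄ = 0.184 × 18.5000 = 3.4040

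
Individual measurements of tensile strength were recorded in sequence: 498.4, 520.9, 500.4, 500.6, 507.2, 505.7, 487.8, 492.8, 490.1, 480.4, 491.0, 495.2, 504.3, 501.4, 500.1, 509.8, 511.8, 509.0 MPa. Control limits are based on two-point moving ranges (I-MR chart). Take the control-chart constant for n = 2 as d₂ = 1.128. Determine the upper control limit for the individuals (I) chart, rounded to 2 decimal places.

520.60

X̄ = (498.4 + 520.9 + 500.4 + 500.6 + 507.2 + 505.7 + 487.8 + 492.8 + 490.1 + 480.4 + 491.0 + 495.2 + 504.3 + 501.4 + 500.1 + 509.8 + 511.8 + 509.0) / 18 = 500.3833
Moving ranges: 22.5, 20.5, 0.2, 6.6, 1.5, 17.9, 5.0, 2.7, 9.7, 10.6, 4.2, 9.1, 2.9, 1.3, 9.7, 2.0, 2.8; M̄R̄ = 129.2000 / 17 = 7.6000
UCL = X̄ + 3·M̄R̄/d₂ = 500.3833 + 3 × 7.6000 / 1.128 = 520.5961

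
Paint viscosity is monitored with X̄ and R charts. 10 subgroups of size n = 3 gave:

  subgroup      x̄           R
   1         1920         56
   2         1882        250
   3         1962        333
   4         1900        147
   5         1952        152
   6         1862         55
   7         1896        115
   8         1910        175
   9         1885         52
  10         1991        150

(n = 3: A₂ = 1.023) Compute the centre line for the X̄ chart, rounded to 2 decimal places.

X̄̄ = (1920 + 1882 + 1962 + 1900 + 1952 + 1862 + 1896 + 1910 + 1885 + 1991) / 10 = 19160.0000 / 10 = 1916.0000
CL = X̄̄ = 1916.0000

1916.00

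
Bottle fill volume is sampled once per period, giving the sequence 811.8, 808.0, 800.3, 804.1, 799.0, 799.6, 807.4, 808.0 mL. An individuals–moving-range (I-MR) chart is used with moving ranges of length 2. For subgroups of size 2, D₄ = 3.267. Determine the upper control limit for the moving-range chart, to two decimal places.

13.72

Moving ranges: 3.8, 7.7, 3.8, 5.1, 0.6, 7.8, 0.6; M̄R̄ = 29.4000 / 7 = 4.2000
UCL_MR = D₄·M̄R̄ = 3.267 × 4.2000 = 13.7214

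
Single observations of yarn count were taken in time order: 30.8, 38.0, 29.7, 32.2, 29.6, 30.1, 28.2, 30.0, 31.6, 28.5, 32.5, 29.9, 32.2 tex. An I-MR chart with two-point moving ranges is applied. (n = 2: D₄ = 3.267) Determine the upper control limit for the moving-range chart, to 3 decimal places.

10.454

Moving ranges: 7.2, 8.3, 2.5, 2.6, 0.5, 1.9, 1.8, 1.6, 3.1, 4.0, 2.6, 2.3; M̄R̄ = 38.4000 / 12 = 3.2000
UCL_MR = D₄·M̄R̄ = 3.267 × 3.2000 = 10.4544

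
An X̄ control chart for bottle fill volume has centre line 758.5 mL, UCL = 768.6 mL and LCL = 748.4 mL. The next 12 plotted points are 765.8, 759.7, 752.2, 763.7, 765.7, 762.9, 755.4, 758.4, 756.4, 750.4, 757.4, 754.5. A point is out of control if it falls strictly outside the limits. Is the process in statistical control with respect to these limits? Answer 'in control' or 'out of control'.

All 12 points lie within [748.4, 768.6].

in control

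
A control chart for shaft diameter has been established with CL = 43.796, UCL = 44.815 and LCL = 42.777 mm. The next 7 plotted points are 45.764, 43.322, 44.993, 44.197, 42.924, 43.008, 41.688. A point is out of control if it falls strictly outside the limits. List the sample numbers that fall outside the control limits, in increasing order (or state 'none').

Compare each point to [42.777, 44.815]: sample 1 = 45.764 > UCL; sample 3 = 44.993 > UCL; sample 7 = 41.688 < LCL.

1, 3, 7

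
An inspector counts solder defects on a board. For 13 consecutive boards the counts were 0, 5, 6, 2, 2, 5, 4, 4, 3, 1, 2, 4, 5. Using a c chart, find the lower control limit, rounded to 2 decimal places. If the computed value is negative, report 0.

0.00

c̄ = (0 + 5 + 6 + 2 + 2 + 5 + 4 + 4 + 3 + 1 + 2 + 4 + 5) / 13 = 43 / 13 = 3.3077
LCL = c̄ − 3√c̄ = 3.3077 − 3 × 1.8187 = -2.1484 → 0 (cannot be negative)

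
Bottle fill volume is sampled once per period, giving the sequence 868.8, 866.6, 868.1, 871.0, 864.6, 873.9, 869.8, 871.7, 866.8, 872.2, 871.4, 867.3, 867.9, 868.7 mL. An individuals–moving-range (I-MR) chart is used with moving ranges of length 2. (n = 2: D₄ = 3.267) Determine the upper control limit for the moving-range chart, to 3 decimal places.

11.284

Moving ranges: 2.2, 1.5, 2.9, 6.4, 9.3, 4.1, 1.9, 4.9, 5.4, 0.8, 4.1, 0.6, 0.8; M̄R̄ = 44.9000 / 13 = 3.4538
UCL_MR = D₄·M̄R̄ = 3.267 × 3.4538 = 11.2837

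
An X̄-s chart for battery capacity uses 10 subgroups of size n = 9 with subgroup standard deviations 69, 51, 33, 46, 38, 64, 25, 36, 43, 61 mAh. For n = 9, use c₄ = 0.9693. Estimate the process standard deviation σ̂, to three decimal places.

s̄ = (69 + 51 + 33 + 46 + 38 + 64 + 25 + 36 + 43 + 61) / 10 = 46.6000
σ̂ = s̄ / c₄ = 46.6000 / 0.9693 = 48.0759

48.076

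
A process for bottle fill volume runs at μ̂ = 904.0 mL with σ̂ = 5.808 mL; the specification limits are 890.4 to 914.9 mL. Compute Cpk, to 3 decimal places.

0.626

Cpu = (USL − μ̂) / (3σ̂) = (914.9 − 904.0) / (3 × 5.808) = 0.6256; Cpl = (μ̂ − LSL) / (3σ̂) = (904.0 − 890.4) / (3 × 5.808) = 0.7805; Cpk = min(Cpu, Cpl) = 0.6256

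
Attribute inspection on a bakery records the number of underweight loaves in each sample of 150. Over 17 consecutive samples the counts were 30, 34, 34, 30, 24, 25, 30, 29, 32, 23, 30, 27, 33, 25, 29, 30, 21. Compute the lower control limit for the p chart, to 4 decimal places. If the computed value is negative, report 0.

0.0944

p̄ = Σdᵢ / (k·n) = 486 / (17 × 150) = 0.19059
LCL = p̄ − 3·√(p̄(1−p̄)/n) = 0.19059 − 3 × 0.03207 = 0.09438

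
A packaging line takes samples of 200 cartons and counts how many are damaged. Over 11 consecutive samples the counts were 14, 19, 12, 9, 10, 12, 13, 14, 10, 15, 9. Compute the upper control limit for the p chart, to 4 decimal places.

p̄ = Σdᵢ / (k·n) = 137 / (11 × 200) = 0.06227
UCL = p̄ + 3·√(p̄(1−p̄)/n) = 0.06227 + 3 × √(0.06227×0.93773/200) = 0.06227 + 3 × 0.01709 = 0.11353

0.1135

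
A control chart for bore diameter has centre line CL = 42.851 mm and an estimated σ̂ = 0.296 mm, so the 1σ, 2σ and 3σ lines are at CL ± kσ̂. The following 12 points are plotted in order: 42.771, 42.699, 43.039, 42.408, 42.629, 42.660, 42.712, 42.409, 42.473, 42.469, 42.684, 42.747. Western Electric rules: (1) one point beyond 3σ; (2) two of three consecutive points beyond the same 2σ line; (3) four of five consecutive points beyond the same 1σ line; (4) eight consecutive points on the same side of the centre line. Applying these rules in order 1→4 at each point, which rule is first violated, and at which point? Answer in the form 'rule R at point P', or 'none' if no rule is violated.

rule 4 at point 11

Zone of each point (C = within 1σ̂, B = 1σ̂–2σ̂, A = 2σ̂–3σ̂, * = beyond 3σ̂; sign = side of CL): 1:-C, 2:-C, 3:+C, 4:-B, 5:-C, 6:-C, 7:-C, 8:-B, 9:-B, 10:-B, 11:-C, 12:-C
Rule 4 (eight consecutive points on the same side of the centre line) is satisfied at point 11.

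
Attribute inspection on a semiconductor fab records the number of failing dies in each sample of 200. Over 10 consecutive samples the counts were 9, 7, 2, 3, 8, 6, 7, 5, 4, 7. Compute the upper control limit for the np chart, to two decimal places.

p̄ = Σdᵢ / (k·n) = 58 / (10 × 200) = 0.02900
UCL = np̄ + 3·√(np̄(1−p̄)) = 5.8000 + 3 × √(5.8000×0.97100) = 5.8000 + 3 × 2.3731 = 12.9194

12.92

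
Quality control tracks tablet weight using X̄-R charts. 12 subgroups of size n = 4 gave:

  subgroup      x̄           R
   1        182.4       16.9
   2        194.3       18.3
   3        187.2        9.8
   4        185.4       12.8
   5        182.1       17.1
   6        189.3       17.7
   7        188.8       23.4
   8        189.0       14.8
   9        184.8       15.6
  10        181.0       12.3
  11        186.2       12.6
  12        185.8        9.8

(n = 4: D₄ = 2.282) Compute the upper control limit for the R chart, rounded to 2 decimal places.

R̄ = (16.9 + 18.3 + 9.8 + 12.8 + 17.1 + 17.7 + 23.4 + 14.8 + 15.6 + 12.3 + 12.6 + 9.8) / 12 = 181.1000 / 12 = 15.0917
UCL_R = D₄·R̄ = 2.282 × 15.0917 = 34.4392

34.44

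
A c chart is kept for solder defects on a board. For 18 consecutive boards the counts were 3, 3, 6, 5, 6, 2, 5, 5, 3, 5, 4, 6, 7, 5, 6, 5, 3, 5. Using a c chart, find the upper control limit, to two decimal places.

c̄ = (3 + 3 + 6 + 5 + 6 + 2 + 5 + 5 + 3 + 5 + 4 + 6 + 7 + 5 + 6 + 5 + 3 + 5) / 18 = 84 / 18 = 4.6667
UCL = c̄ + 3√c̄ = 4.6667 + 3 × √4.6667 = 4.6667 + 3 × 2.1602 = 11.1474

11.15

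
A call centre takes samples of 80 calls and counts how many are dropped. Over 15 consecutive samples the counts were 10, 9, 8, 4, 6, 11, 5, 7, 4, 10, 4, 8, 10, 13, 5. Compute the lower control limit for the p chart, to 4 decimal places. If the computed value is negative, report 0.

p̄ = Σdᵢ / (k·n) = 114 / (15 × 80) = 0.09500
LCL = p̄ − 3·√(p̄(1−p̄)/n) = 0.09500 − 3 × 0.03278 = -0.00335 → 0 (negative, so LCL = 0)

0.0000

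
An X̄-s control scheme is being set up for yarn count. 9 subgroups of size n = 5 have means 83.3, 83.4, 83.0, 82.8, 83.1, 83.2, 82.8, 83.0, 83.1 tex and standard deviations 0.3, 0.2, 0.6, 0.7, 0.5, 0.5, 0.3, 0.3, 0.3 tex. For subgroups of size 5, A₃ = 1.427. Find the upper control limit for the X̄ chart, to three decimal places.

X̄̄ = (83.3 + 83.4 + 83.0 + 82.8 + 83.1 + 83.2 + 82.8 + 83.0 + 83.1) / 9 = 83.0778
s̄ = (0.3 + 0.2 + 0.6 + 0.7 + 0.5 + 0.5 + 0.3 + 0.3 + 0.3) / 9 = 0.4111
UCL = X̄̄ + A₃·s̄ = 83.0778 + 1.427 × 0.4111 = 83.6644

83.664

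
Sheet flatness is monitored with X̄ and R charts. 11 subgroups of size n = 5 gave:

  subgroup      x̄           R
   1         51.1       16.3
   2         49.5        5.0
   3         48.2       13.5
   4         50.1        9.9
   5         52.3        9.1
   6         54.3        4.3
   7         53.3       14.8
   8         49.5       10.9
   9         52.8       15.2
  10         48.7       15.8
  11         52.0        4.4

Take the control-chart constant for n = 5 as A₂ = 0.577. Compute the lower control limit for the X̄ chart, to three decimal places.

44.820

X̄̄ = (51.1 + 49.5 + 48.2 + 50.1 + 52.3 + 54.3 + 53.3 + 49.5 + 52.8 + 48.7 + 52.0) / 11 = 561.8000 / 11 = 51.0727
R̄ = (16.3 + 5.0 + 13.5 + 9.9 + 9.1 + 4.3 + 14.8 + 10.9 + 15.2 + 15.8 + 4.4) / 11 = 119.2000 / 11 = 10.8364
LCL = X̄̄ − A₂·R̄ = 51.0727 − 0.577 × 10.8364 = 44.8201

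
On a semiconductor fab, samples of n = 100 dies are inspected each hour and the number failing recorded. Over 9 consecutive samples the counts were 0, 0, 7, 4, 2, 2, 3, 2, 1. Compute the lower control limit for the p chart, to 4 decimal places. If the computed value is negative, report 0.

0.0000

p̄ = Σdᵢ / (k·n) = 21 / (9 × 100) = 0.02333
LCL = p̄ − 3·√(p̄(1−p̄)/n) = 0.02333 − 3 × 0.01510 = -0.02195 → 0 (negative, so LCL = 0)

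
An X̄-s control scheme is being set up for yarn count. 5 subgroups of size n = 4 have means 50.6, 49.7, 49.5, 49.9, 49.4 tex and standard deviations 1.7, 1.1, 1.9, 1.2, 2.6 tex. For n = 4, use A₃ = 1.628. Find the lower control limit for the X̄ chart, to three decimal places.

X̄̄ = (50.6 + 49.7 + 49.5 + 49.9 + 49.4) / 5 = 49.8200
s̄ = (1.7 + 1.1 + 1.9 + 1.2 + 2.6) / 5 = 1.7000
LCL = X̄̄ − A₃·s̄ = 49.8200 − 1.628 × 1.7000 = 47.0524

47.052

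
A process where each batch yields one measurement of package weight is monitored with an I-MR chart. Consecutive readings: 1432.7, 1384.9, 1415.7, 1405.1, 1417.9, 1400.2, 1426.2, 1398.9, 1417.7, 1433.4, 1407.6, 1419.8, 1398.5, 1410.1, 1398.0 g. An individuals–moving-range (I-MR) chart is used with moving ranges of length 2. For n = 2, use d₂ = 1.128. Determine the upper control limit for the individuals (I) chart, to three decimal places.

1466.300

X̄ = (1432.7 + 1384.9 + 1415.7 + 1405.1 + 1417.9 + 1400.2 + 1426.2 + 1398.9 + 1417.7 + 1433.4 + 1407.6 + 1419.8 + 1398.5 + 1410.1 + 1398.0) / 15 = 1411.1133
Moving ranges: 47.8, 30.8, 10.6, 12.8, 17.7, 26.0, 27.3, 18.8, 15.7, 25.8, 12.2, 21.3, 11.6, 12.1; M̄R̄ = 290.5000 / 14 = 20.7500
UCL = X̄ + 3·M̄R̄/d₂ = 1411.1133 + 3 × 20.7500 / 1.128 = 1466.2995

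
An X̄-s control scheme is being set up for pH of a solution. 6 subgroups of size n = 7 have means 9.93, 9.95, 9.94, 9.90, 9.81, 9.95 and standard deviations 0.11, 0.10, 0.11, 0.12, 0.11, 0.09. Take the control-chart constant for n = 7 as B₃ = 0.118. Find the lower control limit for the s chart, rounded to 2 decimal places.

s̄ = (0.11 + 0.10 + 0.11 + 0.12 + 0.11 + 0.09) / 6 = 0.1067
LCL_s = B₃·s̄ = 0.118 × 0.1067 = 0.0126

0.01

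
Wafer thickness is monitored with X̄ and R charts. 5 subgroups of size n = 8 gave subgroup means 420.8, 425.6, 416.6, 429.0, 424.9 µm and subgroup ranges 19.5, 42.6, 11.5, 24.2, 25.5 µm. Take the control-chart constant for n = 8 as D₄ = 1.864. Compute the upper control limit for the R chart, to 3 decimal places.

R̄ = (19.5 + 42.6 + 11.5 + 24.2 + 25.5) / 5 = 123.3000 / 5 = 24.6600
UCL_R = D₄·R̄ = 1.864 × 24.6600 = 45.9662

45.966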